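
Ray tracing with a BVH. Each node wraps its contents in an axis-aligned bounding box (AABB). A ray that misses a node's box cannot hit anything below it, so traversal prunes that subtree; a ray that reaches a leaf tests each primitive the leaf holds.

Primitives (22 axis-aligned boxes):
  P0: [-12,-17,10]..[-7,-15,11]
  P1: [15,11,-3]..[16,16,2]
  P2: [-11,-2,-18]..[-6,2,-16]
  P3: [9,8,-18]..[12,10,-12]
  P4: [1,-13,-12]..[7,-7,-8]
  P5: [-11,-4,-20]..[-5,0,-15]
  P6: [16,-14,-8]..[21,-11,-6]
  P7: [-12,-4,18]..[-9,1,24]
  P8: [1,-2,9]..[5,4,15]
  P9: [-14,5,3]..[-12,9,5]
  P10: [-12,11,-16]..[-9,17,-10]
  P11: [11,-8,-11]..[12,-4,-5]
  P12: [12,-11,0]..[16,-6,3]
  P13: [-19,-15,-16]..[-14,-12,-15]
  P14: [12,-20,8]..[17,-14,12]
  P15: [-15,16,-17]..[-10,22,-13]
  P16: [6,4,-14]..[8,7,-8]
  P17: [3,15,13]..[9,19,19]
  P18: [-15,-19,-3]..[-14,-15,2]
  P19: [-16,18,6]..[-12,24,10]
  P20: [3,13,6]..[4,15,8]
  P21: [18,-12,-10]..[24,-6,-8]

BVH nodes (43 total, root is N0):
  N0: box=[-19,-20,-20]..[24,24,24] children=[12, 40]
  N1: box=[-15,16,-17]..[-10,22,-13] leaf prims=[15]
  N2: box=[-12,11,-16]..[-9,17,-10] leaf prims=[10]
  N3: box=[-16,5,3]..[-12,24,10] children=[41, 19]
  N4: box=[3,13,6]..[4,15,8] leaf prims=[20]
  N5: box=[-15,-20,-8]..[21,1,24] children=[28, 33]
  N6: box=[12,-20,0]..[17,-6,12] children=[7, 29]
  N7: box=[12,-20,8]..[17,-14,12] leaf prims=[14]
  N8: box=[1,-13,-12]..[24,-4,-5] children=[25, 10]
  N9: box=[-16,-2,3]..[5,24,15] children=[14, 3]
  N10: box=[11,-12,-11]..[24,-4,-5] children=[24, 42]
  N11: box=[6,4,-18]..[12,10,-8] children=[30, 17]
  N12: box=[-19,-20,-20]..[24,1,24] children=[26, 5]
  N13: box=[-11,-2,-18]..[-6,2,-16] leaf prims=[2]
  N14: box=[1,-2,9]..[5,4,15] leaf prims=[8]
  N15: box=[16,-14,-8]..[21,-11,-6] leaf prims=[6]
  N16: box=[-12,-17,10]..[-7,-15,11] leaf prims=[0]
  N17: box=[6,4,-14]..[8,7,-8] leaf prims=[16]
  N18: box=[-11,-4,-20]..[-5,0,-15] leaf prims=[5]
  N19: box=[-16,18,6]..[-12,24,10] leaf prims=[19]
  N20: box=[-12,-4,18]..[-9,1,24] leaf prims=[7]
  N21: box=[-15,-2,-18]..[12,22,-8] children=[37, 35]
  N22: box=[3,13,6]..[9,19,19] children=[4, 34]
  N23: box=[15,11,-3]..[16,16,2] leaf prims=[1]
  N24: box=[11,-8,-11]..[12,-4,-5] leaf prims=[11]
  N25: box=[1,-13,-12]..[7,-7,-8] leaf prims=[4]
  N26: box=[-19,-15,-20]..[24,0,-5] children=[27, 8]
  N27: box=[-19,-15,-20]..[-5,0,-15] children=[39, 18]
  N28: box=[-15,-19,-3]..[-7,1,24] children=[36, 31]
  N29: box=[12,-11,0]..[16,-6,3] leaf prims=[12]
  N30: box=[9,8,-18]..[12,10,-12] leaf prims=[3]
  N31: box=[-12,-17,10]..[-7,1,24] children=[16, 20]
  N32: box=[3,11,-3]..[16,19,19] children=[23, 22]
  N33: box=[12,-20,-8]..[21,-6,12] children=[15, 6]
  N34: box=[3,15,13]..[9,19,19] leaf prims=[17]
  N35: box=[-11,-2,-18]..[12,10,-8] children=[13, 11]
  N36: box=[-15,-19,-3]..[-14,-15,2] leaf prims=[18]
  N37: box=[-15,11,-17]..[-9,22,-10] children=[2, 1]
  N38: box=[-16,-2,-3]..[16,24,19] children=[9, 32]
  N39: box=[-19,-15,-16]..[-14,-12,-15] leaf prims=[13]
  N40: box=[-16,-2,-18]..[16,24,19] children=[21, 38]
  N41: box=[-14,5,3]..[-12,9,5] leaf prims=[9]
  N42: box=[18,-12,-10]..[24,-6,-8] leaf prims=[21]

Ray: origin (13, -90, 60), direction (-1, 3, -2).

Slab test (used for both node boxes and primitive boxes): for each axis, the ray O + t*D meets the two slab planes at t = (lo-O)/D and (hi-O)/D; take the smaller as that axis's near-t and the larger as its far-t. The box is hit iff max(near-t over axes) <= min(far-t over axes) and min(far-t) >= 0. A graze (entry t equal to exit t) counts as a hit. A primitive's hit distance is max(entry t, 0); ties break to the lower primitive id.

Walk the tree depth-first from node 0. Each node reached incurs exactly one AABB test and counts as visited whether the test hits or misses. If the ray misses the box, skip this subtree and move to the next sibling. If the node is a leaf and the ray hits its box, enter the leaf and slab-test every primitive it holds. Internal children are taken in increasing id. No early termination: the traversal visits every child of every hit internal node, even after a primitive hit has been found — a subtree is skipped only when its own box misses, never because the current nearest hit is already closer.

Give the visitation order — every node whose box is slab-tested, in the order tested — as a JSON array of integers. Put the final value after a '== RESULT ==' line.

Trace the traversal:
N0 x:[-11,32] y:[70/3,38] z:[18,40] -> hit [70/3,32], descend [12, 40]
  N12 x:[-11,32] y:[70/3,91/3] z:[18,40] -> hit [70/3,91/3], descend [5, 26]
    N5 x:[-8,28] y:[70/3,91/3] z:[18,34] -> hit [70/3,28], descend [28, 33]
      N28 x:[20,28] y:[71/3,91/3] z:[18,63/2] -> hit [71/3,28], descend [31, 36]
        N31 x:[20,25] y:[73/3,91/3] z:[18,25] -> hit [73/3,25], descend [16, 20]
          N16 x:[20,25] y:[73/3,25] z:[49/2,25] -> hit [49/2,25] leaf, test {P0@t=49/2}
          N20 x:[22,25] y:[86/3,91/3] z:[18,21] -> miss, prune
        N36 x:[27,28] y:[71/3,25] z:[29,63/2] -> miss, prune
      N33 x:[-8,1] y:[70/3,28] z:[24,34] -> miss, prune
    N26 x:[-11,32] y:[25,30] z:[65/2,40] -> miss, prune
  N40 x:[-3,29] y:[88/3,38] z:[41/2,39] -> miss, prune

order=[0, 12, 5, 28, 31, 16, 20, 36, 33, 26, 40]  |boxes|=11  |leaves|=1  hit=P0

== RESULT ==
[0, 12, 5, 28, 31, 16, 20, 36, 33, 26, 40]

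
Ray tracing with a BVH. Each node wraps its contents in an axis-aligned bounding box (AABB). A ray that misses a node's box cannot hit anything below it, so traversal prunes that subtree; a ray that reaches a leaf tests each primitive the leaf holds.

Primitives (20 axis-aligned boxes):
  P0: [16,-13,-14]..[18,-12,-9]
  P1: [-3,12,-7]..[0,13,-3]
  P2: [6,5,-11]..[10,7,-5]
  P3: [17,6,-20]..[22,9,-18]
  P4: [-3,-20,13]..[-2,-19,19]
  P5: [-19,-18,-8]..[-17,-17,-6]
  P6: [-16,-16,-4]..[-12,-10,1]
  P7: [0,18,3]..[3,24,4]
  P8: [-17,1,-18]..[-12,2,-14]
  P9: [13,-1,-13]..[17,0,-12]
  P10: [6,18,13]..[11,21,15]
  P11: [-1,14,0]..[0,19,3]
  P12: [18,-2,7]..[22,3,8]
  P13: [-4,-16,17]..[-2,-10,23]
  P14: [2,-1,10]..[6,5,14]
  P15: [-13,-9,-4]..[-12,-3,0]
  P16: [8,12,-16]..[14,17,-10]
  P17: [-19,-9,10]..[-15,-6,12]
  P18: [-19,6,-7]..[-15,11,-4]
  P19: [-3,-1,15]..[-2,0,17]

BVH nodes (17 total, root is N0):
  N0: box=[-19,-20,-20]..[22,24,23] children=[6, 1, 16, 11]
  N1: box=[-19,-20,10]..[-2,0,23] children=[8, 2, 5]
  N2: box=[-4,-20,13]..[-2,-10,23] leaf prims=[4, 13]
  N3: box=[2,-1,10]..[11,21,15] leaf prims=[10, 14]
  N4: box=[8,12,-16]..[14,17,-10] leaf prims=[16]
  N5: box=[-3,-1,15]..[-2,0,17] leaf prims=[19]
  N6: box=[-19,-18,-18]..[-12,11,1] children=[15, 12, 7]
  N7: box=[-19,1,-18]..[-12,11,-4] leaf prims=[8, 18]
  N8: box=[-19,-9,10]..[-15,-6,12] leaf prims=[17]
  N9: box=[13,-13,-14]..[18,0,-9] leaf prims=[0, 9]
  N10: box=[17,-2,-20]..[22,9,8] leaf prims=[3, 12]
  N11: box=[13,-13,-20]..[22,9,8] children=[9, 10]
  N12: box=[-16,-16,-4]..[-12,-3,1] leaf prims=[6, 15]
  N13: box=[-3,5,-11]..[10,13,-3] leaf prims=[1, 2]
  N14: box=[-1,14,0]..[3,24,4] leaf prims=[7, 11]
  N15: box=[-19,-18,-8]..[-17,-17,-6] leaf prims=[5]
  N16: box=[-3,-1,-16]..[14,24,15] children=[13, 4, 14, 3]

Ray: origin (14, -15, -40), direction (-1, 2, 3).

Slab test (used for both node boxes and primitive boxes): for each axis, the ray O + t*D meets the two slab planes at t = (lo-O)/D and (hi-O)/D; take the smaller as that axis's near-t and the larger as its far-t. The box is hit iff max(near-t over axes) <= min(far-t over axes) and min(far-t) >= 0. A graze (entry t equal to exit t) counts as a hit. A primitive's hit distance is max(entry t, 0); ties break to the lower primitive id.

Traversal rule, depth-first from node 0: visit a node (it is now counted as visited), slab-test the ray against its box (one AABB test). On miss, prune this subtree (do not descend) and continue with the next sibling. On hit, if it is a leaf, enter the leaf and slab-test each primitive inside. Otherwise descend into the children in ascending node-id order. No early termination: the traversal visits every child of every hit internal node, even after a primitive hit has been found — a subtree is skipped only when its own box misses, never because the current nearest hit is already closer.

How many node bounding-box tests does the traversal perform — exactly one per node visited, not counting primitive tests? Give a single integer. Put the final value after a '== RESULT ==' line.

Traverse from the root:
N0 x:[-8,33] y:[-5/2,39/2] z:[20/3,21] -> hit [20/3,39/2], descend [1, 6, 11, 16]
  N1 x:[16,33] y:[-5/2,15/2] z:[50/3,21] -> miss, prune
  N6 x:[26,33] y:[-3/2,13] z:[22/3,41/3] -> miss, prune
  N11 x:[-8,1] y:[1,12] z:[20/3,16] -> miss, prune
  N16 x:[0,17] y:[7,39/2] z:[8,55/3] -> hit [8,17], descend [3, 4, 13, 14]
    N3 x:[3,12] y:[7,18] z:[50/3,55/3] -> miss, prune
    N4 x:[0,6] y:[27/2,16] z:[8,10] -> miss, prune
    N13 x:[4,17] y:[10,14] z:[29/3,37/3] -> hit [10,37/3] leaf, test {P1(miss), P2(miss)}
    N14 x:[11,15] y:[29/2,39/2] z:[40/3,44/3] -> hit [29/2,44/3] leaf, test {P7(miss), P11(miss)}

Summary -> nodes [0, 1, 6, 11, 16, 3, 4, 13, 14]; box-tests=9; leaf-entries=2; first=miss

== RESULT ==
9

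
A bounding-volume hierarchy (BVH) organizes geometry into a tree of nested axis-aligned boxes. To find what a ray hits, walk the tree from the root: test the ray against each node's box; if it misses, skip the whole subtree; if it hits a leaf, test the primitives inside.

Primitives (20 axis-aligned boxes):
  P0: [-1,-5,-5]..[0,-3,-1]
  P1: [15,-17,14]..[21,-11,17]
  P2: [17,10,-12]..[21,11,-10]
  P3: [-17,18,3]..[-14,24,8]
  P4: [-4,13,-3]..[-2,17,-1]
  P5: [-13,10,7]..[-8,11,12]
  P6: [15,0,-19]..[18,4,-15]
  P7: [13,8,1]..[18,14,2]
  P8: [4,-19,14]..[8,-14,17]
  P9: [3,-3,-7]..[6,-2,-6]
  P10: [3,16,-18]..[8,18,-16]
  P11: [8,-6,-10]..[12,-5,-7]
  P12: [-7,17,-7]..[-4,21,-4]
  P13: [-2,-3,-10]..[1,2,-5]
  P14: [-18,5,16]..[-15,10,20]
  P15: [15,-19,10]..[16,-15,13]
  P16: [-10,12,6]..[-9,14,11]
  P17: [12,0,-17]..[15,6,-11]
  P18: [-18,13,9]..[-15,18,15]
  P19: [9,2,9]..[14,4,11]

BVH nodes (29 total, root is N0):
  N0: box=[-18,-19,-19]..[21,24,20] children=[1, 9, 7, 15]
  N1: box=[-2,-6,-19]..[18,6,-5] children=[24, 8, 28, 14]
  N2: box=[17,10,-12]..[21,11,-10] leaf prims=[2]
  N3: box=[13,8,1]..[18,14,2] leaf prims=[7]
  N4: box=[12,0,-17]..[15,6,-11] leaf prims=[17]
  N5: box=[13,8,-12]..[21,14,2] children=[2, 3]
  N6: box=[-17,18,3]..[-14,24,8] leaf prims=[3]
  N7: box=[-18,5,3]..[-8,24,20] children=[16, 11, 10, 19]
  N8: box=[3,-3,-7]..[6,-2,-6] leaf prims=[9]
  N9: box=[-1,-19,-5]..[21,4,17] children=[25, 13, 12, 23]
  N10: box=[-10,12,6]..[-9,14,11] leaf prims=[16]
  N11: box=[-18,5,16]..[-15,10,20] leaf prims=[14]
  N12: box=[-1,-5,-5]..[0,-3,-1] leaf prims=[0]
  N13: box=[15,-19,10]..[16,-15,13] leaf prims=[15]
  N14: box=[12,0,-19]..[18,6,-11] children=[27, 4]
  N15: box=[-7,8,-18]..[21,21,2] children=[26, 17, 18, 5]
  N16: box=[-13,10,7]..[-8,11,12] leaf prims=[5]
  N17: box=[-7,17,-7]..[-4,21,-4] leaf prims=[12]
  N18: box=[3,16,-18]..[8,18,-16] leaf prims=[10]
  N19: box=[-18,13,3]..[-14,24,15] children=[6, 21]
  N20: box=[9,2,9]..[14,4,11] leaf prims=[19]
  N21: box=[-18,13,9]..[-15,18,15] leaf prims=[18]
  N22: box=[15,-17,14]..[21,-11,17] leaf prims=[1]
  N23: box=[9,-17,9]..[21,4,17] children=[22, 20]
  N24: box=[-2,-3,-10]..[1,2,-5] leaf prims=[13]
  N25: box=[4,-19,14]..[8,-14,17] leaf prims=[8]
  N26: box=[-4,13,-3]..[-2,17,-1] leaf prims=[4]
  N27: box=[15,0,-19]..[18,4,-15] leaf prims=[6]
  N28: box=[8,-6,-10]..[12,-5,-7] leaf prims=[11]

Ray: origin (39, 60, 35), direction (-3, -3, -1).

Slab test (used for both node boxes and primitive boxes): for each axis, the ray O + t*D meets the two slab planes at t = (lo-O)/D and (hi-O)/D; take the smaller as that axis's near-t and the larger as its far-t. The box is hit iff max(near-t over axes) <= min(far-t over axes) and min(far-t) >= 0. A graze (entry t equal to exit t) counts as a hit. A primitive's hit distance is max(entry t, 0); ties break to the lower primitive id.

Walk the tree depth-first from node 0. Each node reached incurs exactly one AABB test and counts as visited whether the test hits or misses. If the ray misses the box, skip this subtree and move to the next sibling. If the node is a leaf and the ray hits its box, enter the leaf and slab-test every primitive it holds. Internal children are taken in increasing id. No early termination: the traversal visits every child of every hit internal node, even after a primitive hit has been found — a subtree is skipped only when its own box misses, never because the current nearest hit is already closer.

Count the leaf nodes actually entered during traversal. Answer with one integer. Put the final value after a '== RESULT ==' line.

Walk:
N0 x:[6,19] y:[12,79/3] z:[15,54] -> hit [15,19], descend [1, 7, 9, 15]
  N1 x:[7,41/3] y:[18,22] z:[40,54] -> miss, prune
  N7 x:[47/3,19] y:[12,55/3] z:[15,32] -> hit [47/3,55/3], descend [10, 11, 16, 19]
    N10 x:[16,49/3] y:[46/3,16] z:[24,29] -> miss, prune
    N11 x:[18,19] y:[50/3,55/3] z:[15,19] -> hit [18,55/3] leaf, test {P14@t=18}
    N16 x:[47/3,52/3] y:[49/3,50/3] z:[23,28] -> miss, prune
    N19 x:[53/3,19] y:[12,47/3] z:[20,32] -> miss, prune
  N9 x:[6,40/3] y:[56/3,79/3] z:[18,40] -> miss, prune
  N15 x:[6,46/3] y:[13,52/3] z:[33,53] -> miss, prune

Visited [0, 1, 7, 10, 11, 16, 19, 9, 15]. Tests: 9 box, 1 leaf. Nearest: P14.

== RESULT ==
1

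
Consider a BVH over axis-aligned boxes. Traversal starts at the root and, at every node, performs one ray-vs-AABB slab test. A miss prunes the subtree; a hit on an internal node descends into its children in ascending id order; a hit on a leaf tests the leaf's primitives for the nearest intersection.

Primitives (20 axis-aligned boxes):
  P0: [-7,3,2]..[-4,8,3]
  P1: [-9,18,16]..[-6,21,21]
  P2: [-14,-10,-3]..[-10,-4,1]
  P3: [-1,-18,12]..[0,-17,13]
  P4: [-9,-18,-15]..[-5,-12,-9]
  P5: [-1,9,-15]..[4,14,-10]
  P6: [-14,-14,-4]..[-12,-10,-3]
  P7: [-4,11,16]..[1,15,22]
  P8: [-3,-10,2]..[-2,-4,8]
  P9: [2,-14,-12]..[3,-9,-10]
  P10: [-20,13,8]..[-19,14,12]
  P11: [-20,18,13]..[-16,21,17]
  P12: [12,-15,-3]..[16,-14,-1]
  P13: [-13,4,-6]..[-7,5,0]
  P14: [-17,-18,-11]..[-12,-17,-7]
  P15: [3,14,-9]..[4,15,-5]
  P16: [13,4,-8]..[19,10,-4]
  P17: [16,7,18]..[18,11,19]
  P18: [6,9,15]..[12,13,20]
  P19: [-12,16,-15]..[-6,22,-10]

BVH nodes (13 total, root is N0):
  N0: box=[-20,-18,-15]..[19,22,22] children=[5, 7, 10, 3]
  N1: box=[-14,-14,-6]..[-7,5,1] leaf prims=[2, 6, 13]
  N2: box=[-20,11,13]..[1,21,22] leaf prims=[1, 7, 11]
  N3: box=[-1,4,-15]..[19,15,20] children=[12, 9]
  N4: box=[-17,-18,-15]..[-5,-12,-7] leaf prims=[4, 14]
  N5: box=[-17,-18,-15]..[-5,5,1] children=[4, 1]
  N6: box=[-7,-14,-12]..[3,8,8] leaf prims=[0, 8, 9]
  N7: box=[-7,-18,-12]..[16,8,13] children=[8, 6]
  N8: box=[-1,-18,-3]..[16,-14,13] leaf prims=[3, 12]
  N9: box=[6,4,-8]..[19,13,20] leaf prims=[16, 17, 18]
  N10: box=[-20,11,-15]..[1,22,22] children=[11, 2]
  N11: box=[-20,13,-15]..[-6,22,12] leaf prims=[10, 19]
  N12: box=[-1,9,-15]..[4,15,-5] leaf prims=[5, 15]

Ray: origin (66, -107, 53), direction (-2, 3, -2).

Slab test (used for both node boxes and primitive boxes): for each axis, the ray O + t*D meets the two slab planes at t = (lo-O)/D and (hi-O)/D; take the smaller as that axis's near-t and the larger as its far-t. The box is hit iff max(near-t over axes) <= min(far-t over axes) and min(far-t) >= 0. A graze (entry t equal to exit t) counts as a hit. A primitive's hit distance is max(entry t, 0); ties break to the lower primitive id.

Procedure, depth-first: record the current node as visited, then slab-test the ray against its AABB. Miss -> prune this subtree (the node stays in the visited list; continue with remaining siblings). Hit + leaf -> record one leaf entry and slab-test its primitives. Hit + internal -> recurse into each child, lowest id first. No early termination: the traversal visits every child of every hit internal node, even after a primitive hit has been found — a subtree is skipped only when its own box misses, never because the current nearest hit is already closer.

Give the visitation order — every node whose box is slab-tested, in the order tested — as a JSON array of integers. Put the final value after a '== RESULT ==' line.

Trace the traversal:
N0 x:[47/2,43] y:[89/3,43] z:[31/2,34] -> hit [89/3,34], descend [3, 5, 7, 10]
  N3 x:[47/2,67/2] y:[37,122/3] z:[33/2,34] -> miss, prune
  N5 x:[71/2,83/2] y:[89/3,112/3] z:[26,34] -> miss, prune
  N7 x:[25,73/2] y:[89/3,115/3] z:[20,65/2] -> hit [89/3,65/2], descend [6, 8]
    N6 x:[63/2,73/2] y:[31,115/3] z:[45/2,65/2] -> hit [63/2,65/2] leaf, test {P0(miss), P8(miss), P9@t=63/2}
    N8 x:[25,67/2] y:[89/3,31] z:[20,28] -> miss, prune
  N10 x:[65/2,43] y:[118/3,43] z:[31/2,34] -> miss, prune

Summary -> nodes [0, 3, 5, 7, 6, 8, 10]; box-tests=7; leaf-entries=1; first=P9

== RESULT ==
[0, 3, 5, 7, 6, 8, 10]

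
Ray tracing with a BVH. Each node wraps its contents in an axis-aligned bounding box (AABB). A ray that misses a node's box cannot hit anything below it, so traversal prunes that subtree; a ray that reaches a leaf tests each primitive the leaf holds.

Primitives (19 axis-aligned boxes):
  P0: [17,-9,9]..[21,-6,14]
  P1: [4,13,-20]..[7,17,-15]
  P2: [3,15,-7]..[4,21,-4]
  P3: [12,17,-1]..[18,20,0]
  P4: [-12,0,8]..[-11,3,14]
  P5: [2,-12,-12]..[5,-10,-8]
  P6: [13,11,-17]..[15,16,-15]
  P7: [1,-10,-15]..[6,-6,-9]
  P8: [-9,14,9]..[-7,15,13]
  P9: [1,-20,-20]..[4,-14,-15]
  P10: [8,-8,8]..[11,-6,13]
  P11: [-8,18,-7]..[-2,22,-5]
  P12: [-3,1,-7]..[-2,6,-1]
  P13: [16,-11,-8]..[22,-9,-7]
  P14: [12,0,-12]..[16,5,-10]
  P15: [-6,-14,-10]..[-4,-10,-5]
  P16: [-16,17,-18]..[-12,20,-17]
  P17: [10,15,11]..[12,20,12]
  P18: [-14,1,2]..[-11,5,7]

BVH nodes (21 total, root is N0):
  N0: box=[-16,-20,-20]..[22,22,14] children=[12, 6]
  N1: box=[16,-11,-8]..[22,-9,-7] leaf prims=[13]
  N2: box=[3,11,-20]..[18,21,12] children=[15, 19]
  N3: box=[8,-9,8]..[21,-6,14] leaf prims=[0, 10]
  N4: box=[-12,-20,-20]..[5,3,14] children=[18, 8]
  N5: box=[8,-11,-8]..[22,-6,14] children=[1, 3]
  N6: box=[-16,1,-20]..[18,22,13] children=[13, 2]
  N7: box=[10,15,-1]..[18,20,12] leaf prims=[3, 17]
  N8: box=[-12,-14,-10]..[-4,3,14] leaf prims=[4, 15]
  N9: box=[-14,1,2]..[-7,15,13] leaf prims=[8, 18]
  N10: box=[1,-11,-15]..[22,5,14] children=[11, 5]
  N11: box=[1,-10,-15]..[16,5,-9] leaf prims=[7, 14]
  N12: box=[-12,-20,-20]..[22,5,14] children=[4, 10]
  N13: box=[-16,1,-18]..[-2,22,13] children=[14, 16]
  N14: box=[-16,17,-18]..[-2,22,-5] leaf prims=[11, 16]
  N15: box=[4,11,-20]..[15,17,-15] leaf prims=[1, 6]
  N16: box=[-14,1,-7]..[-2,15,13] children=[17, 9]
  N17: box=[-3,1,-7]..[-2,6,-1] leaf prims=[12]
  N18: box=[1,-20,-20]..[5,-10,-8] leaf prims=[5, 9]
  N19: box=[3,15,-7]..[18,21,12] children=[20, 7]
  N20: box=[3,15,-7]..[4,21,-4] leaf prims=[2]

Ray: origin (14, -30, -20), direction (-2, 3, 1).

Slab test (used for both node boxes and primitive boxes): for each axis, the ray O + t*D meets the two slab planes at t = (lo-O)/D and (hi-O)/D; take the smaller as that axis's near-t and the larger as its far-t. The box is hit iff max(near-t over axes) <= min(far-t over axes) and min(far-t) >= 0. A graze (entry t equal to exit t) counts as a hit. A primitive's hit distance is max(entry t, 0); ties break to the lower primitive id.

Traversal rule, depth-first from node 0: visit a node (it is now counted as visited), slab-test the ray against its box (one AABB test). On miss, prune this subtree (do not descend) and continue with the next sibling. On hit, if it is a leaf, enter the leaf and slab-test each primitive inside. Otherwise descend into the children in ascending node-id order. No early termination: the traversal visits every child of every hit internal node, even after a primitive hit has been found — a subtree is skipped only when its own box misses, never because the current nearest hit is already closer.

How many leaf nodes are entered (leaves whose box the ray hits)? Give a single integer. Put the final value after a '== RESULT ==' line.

Walk:
N0 x:[-4,15] y:[10/3,52/3] z:[0,34] -> hit [10/3,15], descend [6, 12]
  N6 x:[-2,15] y:[31/3,52/3] z:[0,33] -> hit [31/3,15], descend [2, 13]
    N2 x:[-2,11/2] y:[41/3,17] z:[0,32] -> miss, prune
    N13 x:[8,15] y:[31/3,52/3] z:[2,33] -> hit [31/3,15], descend [14, 16]
      N14 x:[8,15] y:[47/3,52/3] z:[2,15] -> miss, prune
      N16 x:[8,14] y:[31/3,15] z:[13,33] -> hit [13,14], descend [9, 17]
        N9 x:[21/2,14] y:[31/3,15] z:[22,33] -> miss, prune
        N17 x:[8,17/2] y:[31/3,12] z:[13,19] -> miss, prune
  N12 x:[-4,13] y:[10/3,35/3] z:[0,34] -> hit [10/3,35/3], descend [4, 10]
    N4 x:[9/2,13] y:[10/3,11] z:[0,34] -> hit [9/2,11], descend [8, 18]
      N8 x:[9,13] y:[16/3,11] z:[10,34] -> hit [10,11] leaf, test {P4(miss), P15(miss)}
      N18 x:[9/2,13/2] y:[10/3,20/3] z:[0,12] -> hit [9/2,13/2] leaf, test {P5(miss), P9@t=5}
    N10 x:[-4,13/2] y:[19/3,35/3] z:[5,34] -> hit [19/3,13/2], descend [5, 11]
      N5 x:[-4,3] y:[19/3,8] z:[12,34] -> miss, prune
      N11 x:[-1,13/2] y:[20/3,35/3] z:[5,11] -> miss, prune

order=[0, 6, 2, 13, 14, 16, 9, 17, 12, 4, 8, 18, 10, 5, 11]  |boxes|=15  |leaves|=2  hit=P9

== RESULT ==
2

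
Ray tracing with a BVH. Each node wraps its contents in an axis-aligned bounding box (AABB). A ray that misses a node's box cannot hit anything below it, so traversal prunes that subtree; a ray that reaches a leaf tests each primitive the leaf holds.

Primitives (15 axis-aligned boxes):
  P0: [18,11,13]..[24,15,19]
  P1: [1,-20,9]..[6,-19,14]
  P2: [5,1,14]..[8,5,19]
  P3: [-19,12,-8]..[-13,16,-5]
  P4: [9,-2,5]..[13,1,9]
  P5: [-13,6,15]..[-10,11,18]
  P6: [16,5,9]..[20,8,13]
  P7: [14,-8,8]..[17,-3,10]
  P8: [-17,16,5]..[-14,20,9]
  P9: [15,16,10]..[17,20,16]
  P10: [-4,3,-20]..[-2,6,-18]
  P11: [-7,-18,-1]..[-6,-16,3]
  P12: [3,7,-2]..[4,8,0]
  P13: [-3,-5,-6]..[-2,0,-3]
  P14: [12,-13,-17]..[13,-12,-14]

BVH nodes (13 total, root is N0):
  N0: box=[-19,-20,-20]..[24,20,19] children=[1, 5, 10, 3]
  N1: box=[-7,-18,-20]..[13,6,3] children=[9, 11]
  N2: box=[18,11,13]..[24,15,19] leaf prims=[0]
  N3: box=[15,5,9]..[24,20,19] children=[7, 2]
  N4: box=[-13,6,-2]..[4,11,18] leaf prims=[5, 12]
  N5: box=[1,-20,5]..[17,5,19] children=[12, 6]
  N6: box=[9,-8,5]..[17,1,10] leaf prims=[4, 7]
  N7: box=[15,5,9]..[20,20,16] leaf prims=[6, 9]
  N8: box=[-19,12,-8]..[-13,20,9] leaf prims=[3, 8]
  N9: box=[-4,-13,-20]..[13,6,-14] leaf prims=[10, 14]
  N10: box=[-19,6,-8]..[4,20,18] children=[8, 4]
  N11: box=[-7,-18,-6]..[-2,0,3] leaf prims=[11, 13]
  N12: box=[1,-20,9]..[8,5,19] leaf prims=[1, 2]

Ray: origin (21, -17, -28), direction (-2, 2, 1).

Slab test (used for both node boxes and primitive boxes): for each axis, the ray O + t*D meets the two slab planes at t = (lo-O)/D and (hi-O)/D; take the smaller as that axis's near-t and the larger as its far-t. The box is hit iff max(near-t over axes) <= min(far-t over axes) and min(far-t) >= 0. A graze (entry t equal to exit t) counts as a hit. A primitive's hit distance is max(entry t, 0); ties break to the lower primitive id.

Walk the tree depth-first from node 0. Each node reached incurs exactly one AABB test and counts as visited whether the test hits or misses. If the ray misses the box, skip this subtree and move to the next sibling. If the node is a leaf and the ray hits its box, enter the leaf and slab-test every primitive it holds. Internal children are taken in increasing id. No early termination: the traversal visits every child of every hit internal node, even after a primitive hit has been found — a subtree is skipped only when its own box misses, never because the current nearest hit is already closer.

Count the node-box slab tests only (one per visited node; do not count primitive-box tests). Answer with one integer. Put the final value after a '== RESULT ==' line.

Walk:
N0 x:[-3/2,20] y:[-3/2,37/2] z:[8,47] -> hit [8,37/2], descend [1, 3, 5, 10]
  N1 x:[4,14] y:[-1/2,23/2] z:[8,31] -> hit [8,23/2], descend [9, 11]
    N9 x:[4,25/2] y:[2,23/2] z:[8,14] -> hit [8,23/2] leaf, test {P10(miss), P14(miss)}
    N11 x:[23/2,14] y:[-1/2,17/2] z:[22,31] -> miss, prune
  N3 x:[-3/2,3] y:[11,37/2] z:[37,47] -> miss, prune
  N5 x:[2,10] y:[-3/2,11] z:[33,47] -> miss, prune
  N10 x:[17/2,20] y:[23/2,37/2] z:[20,46] -> miss, prune

Summary -> nodes [0, 1, 9, 11, 3, 5, 10]; box-tests=7; leaf-entries=1; first=miss

== RESULT ==
7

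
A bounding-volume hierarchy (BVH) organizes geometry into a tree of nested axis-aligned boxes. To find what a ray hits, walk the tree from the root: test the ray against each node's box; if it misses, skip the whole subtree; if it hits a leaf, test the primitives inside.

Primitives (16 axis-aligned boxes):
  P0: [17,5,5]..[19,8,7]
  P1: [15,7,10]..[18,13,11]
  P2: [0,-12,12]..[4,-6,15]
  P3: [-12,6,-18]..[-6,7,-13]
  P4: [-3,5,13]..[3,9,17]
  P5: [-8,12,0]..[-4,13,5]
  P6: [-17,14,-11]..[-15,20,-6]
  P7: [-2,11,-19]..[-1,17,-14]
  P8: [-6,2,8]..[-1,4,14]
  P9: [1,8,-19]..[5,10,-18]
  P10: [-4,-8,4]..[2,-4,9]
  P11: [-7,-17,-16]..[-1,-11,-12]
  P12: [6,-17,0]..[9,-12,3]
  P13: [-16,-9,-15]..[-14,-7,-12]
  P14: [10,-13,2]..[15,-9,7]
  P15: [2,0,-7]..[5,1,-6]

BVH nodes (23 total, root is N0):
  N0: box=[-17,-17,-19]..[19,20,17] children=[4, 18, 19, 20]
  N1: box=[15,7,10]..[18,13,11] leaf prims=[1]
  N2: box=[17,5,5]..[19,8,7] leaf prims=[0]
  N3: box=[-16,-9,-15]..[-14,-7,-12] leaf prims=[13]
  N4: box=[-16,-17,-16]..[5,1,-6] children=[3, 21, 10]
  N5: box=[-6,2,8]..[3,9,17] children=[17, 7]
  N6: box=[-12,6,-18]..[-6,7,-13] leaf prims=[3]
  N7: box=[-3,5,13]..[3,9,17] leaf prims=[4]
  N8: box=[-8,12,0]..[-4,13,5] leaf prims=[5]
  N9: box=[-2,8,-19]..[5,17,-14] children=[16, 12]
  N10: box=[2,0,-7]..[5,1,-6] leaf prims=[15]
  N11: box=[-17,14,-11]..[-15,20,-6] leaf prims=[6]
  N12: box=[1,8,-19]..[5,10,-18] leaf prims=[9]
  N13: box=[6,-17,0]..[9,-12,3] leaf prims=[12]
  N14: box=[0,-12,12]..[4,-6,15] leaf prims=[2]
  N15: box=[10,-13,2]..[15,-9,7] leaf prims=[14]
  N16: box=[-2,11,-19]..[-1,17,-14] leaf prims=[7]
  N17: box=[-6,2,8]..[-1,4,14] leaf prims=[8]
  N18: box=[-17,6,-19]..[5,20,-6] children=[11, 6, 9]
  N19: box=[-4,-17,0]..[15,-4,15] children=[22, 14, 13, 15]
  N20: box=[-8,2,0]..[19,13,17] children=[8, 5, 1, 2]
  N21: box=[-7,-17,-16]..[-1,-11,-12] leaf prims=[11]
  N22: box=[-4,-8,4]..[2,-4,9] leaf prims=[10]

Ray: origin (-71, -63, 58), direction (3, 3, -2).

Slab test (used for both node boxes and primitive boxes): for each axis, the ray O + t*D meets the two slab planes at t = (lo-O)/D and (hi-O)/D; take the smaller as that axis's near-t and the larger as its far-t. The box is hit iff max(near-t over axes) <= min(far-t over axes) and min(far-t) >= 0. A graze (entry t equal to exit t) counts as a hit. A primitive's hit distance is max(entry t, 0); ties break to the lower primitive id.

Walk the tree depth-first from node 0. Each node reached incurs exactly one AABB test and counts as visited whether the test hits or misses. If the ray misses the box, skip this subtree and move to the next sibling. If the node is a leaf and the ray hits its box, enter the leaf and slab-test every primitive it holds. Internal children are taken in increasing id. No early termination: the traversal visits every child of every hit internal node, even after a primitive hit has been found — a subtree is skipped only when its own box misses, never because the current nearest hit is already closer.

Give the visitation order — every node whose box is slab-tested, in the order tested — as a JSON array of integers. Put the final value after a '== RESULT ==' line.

Walk:
N0 x:[18,30] y:[46/3,83/3] z:[41/2,77/2] -> hit [41/2,83/3], descend [4, 18, 19, 20]
  N4 x:[55/3,76/3] y:[46/3,64/3] z:[32,37] -> miss, prune
  N18 x:[18,76/3] y:[23,83/3] z:[32,77/2] -> miss, prune
  N19 x:[67/3,86/3] y:[46/3,59/3] z:[43/2,29] -> miss, prune
  N20 x:[21,30] y:[65/3,76/3] z:[41/2,29] -> hit [65/3,76/3], descend [1, 2, 5, 8]
    N1 x:[86/3,89/3] y:[70/3,76/3] z:[47/2,24] -> miss, prune
    N2 x:[88/3,30] y:[68/3,71/3] z:[51/2,53/2] -> miss, prune
    N5 x:[65/3,74/3] y:[65/3,24] z:[41/2,25] -> hit [65/3,24], descend [7, 17]
      N7 x:[68/3,74/3] y:[68/3,24] z:[41/2,45/2] -> miss, prune
      N17 x:[65/3,70/3] y:[65/3,67/3] z:[22,25] -> hit [22,67/3] leaf, test {P8@t=22}
    N8 x:[21,67/3] y:[25,76/3] z:[53/2,29] -> miss, prune

Summary -> nodes [0, 4, 18, 19, 20, 1, 2, 5, 7, 17, 8]; box-tests=11; leaf-entries=1; first=P8

== RESULT ==
[0, 4, 18, 19, 20, 1, 2, 5, 7, 17, 8]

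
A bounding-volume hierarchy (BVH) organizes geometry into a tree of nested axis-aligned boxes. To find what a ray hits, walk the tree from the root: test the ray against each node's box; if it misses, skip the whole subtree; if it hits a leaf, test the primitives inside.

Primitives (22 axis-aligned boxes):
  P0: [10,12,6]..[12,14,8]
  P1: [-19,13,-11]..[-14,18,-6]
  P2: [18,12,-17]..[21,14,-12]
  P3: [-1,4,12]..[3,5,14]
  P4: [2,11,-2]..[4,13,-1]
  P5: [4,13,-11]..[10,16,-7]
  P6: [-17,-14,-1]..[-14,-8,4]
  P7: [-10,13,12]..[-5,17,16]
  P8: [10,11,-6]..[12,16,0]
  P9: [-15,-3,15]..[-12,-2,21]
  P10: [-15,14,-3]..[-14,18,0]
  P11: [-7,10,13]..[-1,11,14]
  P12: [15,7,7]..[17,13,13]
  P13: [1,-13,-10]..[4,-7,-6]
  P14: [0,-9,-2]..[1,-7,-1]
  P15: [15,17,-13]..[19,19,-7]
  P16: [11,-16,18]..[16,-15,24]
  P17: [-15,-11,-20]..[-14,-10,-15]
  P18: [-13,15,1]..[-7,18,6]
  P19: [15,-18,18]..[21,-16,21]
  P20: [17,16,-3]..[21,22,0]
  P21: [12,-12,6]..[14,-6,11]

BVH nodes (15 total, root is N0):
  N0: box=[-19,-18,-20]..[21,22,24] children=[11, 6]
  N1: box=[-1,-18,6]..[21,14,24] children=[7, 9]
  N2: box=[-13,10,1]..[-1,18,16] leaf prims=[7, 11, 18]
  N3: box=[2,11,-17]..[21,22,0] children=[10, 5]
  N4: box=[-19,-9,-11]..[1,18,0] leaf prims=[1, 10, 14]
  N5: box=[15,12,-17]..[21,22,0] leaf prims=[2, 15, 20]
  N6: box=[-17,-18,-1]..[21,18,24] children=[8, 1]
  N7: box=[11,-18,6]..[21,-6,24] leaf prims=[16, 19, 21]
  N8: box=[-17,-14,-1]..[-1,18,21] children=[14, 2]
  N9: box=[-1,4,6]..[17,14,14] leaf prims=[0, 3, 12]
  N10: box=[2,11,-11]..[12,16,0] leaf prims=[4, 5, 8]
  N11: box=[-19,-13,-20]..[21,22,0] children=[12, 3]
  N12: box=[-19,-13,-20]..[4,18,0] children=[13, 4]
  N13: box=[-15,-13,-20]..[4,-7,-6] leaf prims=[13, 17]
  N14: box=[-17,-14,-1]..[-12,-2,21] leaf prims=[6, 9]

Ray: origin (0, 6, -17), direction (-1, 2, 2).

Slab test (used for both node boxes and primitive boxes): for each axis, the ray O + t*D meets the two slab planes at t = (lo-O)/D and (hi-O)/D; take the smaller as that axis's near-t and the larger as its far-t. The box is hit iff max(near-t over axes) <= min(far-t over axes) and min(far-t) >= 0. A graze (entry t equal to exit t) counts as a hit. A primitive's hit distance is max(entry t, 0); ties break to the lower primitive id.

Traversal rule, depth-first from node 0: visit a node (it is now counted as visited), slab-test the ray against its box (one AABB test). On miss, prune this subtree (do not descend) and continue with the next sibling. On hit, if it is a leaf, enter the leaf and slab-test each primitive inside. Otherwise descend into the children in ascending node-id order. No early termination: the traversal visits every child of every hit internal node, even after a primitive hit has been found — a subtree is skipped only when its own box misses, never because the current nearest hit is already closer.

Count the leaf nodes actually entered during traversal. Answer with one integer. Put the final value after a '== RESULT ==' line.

Walk:
N0 x:[-21,19] y:[-12,8] z:[-3/2,41/2] -> hit [-3/2,8], descend [6, 11]
  N6 x:[-21,17] y:[-12,6] z:[8,41/2] -> miss, prune
  N11 x:[-21,19] y:[-19/2,8] z:[-3/2,17/2] -> hit [-3/2,8], descend [3, 12]
    N3 x:[-21,-2] y:[5/2,8] z:[0,17/2] -> miss, prune
    N12 x:[-4,19] y:[-19/2,6] z:[-3/2,17/2] -> hit [-3/2,6], descend [4, 13]
      N4 x:[-1,19] y:[-15/2,6] z:[3,17/2] -> hit [3,6] leaf, test {P1(miss), P10(miss), P14(miss)}
      N13 x:[-4,15] y:[-19/2,-13/2] z:[-3/2,11/2] -> miss, prune

7 AABB tests over nodes [0, 6, 11, 3, 12, 4, 13]; 1 leaf entered; closest miss.

== RESULT ==
1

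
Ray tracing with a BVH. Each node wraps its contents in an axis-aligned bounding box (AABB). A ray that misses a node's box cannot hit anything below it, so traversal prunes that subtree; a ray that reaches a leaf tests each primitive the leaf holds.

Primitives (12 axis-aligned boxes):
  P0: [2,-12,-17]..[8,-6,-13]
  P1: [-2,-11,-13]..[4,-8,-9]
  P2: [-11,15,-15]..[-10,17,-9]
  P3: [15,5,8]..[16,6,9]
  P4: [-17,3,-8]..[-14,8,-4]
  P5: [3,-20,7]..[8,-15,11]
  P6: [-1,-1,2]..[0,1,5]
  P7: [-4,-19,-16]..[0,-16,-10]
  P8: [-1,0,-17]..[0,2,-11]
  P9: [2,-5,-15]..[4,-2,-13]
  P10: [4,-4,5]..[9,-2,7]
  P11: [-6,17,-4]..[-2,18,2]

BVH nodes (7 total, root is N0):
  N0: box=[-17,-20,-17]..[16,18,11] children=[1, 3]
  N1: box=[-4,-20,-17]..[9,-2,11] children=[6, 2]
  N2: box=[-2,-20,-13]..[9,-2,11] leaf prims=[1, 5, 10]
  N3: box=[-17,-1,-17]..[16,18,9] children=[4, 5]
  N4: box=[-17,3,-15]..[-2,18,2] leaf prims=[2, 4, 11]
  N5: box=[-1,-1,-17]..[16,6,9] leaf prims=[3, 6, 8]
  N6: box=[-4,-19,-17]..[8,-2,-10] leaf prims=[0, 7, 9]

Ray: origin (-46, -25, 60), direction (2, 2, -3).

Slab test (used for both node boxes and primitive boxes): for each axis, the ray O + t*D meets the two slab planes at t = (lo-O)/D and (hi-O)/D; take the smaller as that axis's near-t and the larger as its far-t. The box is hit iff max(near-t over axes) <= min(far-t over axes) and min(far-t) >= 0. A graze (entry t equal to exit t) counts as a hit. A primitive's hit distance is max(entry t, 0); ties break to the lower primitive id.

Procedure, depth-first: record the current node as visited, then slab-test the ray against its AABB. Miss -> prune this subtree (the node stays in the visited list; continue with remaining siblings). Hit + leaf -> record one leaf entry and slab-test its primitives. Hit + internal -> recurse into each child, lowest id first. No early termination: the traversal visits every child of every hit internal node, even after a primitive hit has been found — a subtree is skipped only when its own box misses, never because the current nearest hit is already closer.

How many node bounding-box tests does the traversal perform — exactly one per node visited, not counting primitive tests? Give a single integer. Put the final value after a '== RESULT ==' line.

Walk:
N0 x:[29/2,31] y:[5/2,43/2] z:[49/3,77/3] -> hit [49/3,43/2], descend [1, 3]
  N1 x:[21,55/2] y:[5/2,23/2] z:[49/3,77/3] -> miss, prune
  N3 x:[29/2,31] y:[12,43/2] z:[17,77/3] -> hit [17,43/2], descend [4, 5]
    N4 x:[29/2,22] y:[14,43/2] z:[58/3,25] -> hit [58/3,43/2] leaf, test {P2(miss), P4(miss), P11@t=21}
    N5 x:[45/2,31] y:[12,31/2] z:[17,77/3] -> miss, prune

Summary -> nodes [0, 1, 3, 4, 5]; box-tests=5; leaf-entries=1; first=P11

== RESULT ==
5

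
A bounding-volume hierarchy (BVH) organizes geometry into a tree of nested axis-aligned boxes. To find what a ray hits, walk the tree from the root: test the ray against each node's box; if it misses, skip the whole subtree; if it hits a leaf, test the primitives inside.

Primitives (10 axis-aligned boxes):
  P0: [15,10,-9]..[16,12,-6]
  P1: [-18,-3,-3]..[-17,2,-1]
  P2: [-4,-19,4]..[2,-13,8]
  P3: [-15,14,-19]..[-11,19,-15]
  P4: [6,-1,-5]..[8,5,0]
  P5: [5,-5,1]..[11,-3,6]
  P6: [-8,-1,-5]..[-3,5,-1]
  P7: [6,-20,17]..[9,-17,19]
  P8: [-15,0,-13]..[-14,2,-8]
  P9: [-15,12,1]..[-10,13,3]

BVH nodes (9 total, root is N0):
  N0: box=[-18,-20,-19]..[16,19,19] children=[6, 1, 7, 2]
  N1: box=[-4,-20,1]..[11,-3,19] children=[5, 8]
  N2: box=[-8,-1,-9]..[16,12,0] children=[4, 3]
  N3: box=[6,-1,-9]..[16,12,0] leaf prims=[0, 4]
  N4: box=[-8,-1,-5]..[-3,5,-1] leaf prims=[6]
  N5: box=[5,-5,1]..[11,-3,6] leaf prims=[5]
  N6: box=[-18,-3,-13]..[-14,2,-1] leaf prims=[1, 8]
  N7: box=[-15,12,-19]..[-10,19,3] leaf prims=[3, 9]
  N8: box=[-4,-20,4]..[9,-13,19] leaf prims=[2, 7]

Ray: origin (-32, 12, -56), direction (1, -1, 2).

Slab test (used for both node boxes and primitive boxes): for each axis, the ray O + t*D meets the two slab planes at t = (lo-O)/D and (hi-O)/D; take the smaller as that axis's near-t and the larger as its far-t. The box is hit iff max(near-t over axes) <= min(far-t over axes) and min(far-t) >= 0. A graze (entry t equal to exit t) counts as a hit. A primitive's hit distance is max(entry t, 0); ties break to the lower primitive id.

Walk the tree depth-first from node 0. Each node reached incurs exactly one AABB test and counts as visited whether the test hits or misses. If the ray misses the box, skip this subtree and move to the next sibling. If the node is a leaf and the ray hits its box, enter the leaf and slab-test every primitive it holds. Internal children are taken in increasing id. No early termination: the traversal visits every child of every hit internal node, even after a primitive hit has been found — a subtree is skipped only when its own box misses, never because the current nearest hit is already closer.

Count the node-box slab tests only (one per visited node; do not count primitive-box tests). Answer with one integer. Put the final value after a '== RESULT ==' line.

Trace the traversal:
N0 x:[14,48] y:[-7,32] z:[37/2,75/2] -> hit [37/2,32], descend [1, 2, 6, 7]
  N1 x:[28,43] y:[15,32] z:[57/2,75/2] -> hit [57/2,32], descend [5, 8]
    N5 x:[37,43] y:[15,17] z:[57/2,31] -> miss, prune
    N8 x:[28,41] y:[25,32] z:[30,75/2] -> hit [30,32] leaf, test {P2@t=30, P7(miss)}
  N2 x:[24,48] y:[0,13] z:[47/2,28] -> miss, prune
  N6 x:[14,18] y:[10,15] z:[43/2,55/2] -> miss, prune
  N7 x:[17,22] y:[-7,0] z:[37/2,59/2] -> miss, prune

order=[0, 1, 5, 8, 2, 6, 7]  |boxes|=7  |leaves|=1  hit=P2

== RESULT ==
7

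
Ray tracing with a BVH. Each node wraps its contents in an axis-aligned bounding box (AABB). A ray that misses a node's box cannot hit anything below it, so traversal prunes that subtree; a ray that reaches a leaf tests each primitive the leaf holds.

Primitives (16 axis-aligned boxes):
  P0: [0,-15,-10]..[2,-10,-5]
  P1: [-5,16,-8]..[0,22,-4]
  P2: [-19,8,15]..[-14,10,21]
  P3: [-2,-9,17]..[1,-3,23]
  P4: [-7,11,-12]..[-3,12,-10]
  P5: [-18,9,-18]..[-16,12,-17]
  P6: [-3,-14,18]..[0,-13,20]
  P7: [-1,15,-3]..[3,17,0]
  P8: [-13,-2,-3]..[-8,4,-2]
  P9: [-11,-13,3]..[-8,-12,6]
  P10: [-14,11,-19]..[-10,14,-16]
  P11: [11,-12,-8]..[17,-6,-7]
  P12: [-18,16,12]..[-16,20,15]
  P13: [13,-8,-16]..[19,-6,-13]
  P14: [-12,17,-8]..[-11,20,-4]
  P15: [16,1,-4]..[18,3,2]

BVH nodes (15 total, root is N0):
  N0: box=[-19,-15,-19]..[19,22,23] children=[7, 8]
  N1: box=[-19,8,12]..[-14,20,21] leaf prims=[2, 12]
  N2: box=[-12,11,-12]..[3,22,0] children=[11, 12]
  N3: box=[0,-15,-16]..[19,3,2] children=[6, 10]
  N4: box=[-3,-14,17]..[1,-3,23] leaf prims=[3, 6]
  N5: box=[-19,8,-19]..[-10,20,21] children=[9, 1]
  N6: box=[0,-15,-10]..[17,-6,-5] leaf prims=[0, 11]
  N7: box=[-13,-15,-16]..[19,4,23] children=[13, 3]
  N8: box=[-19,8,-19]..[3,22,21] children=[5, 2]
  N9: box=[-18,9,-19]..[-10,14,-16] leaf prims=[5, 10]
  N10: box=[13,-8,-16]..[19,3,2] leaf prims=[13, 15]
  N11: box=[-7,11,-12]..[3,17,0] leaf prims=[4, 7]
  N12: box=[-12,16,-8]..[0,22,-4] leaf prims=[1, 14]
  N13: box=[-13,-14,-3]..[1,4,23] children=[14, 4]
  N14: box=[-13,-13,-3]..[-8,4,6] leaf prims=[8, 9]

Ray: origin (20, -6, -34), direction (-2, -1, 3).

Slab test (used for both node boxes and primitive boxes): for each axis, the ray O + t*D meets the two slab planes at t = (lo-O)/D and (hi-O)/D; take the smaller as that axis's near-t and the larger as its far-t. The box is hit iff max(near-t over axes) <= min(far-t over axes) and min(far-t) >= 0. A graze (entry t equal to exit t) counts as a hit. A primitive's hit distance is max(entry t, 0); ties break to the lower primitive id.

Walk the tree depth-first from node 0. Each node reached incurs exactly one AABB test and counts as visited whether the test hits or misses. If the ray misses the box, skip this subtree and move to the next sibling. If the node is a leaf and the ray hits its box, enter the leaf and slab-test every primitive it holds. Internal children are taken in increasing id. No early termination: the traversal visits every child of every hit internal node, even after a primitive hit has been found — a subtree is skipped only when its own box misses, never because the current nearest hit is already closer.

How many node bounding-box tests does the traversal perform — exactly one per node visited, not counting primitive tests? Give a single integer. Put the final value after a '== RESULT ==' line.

Traverse from the root:
N0 x:[1/2,39/2] y:[-28,9] z:[5,19] -> hit [5,9], descend [7, 8]
  N7 x:[1/2,33/2] y:[-10,9] z:[6,19] -> hit [6,9], descend [3, 13]
    N3 x:[1/2,10] y:[-9,9] z:[6,12] -> hit [6,9], descend [6, 10]
      N6 x:[3/2,10] y:[0,9] z:[8,29/3] -> hit [8,9] leaf, test {P0@t=9, P11(miss)}
      N10 x:[1/2,7/2] y:[-9,2] z:[6,12] -> miss, prune
    N13 x:[19/2,33/2] y:[-10,8] z:[31/3,19] -> miss, prune
  N8 x:[17/2,39/2] y:[-28,-14] z:[5,55/3] -> miss, prune

7 AABB tests over nodes [0, 7, 3, 6, 10, 13, 8]; 1 leaf entered; closest P0.

== RESULT ==
7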